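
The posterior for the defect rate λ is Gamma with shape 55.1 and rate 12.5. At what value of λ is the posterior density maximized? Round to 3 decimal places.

Mode = (α−1)/β = 54.1/12.5 = 4.328.
Mean = α/β = 55.1/12.5 = 4.408.
This is the posterior mode — the MAP estimate.

4.328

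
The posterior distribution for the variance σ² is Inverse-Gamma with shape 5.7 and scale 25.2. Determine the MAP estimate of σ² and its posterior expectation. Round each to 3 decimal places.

Mode = β/(α+1) = 25.2/6.7 = 3.761.
Mean = β/(α−1) = 25.2/4.7 = 5.362.

MAP = 3.761, posterior mean = 5.362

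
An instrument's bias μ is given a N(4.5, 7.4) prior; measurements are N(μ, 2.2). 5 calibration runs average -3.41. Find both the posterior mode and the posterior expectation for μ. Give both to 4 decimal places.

Posterior for μ is Normal. Precision-weighted mean: (1/7.4·4.5 + 5/2.2·-3.41) / (1/7.4 + 5/2.2) = -2.9661.
A Normal posterior is symmetric, so mode = mean.

μ_MAP = -2.9661, E[μ|data] = -2.9661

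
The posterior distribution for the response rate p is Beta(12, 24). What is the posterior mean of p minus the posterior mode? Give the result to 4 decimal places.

0.0098

Mode = (12−1)/(12+24−2) = 11/34 = 0.3235.
Mean = 12/(12+24) = 12/36 = 0.3333.
Difference = 0.3333 − 0.3235 = 0.0098.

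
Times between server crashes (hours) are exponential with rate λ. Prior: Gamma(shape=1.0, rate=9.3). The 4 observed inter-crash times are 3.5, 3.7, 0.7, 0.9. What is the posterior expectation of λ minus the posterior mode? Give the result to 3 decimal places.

0.055

Σ times = 8.8. Posterior: Gamma(shape = 1.0+4 = 5.0, rate = 9.3+8.8 = 18.1).
Mode = (α−1)/β = 4.0/18.1 = 0.221.
Mean = α/β = 5.0/18.1 = 0.276.
Difference = 0.276 − 0.221 = 0.055.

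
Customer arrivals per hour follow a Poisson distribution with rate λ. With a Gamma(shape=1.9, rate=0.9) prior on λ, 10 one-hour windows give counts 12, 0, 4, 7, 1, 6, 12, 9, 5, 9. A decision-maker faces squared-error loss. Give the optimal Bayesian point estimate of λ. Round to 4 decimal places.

6.1376

Σ counts = 65. Posterior: Gamma(shape = 1.9+65 = 66.9, rate = 0.9+10 = 10.9).
Mode = (α−1)/β = 65.9/10.9 = 6.0459.
Mean = α/β = 66.9/10.9 = 6.1376.
Squared-error loss ⇒ the optimal estimator is the posterior mean.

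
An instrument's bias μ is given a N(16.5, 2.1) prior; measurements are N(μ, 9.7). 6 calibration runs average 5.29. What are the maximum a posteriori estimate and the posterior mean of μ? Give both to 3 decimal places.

MAP = 10.166, posterior mean = 10.166

Posterior for μ is Normal. Precision-weighted mean: (1/2.1·16.5 + 6/9.7·5.29) / (1/2.1 + 6/9.7) = 10.166.
A Normal posterior is symmetric, so mode = mean.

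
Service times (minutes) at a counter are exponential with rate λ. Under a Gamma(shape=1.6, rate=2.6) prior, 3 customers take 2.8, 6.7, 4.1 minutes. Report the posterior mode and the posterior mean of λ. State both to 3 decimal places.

Σ times = 13.6. Posterior: Gamma(shape = 1.6+3 = 4.6, rate = 2.6+13.6 = 16.2).
Mode = (α−1)/β = 3.6/16.2 = 0.222.
Mean = α/β = 4.6/16.2 = 0.284.

λ_MAP = 0.222, E[λ|data] = 0.284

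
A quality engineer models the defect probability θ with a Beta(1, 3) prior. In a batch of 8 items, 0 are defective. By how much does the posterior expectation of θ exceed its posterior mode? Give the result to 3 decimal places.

Posterior: Beta(1+0, 3+8) = Beta(1, 11).
Since α = 1 ≤ 1 and β > 1, the Beta density is monotone decreasing on [0,1]; the mode is at 0.
Mean = 1/(1+11) = 0.083.
Difference = 0.083 − 0.000 = 0.083.
The posterior is right-skewed, so the mean exceeds the mode.

0.083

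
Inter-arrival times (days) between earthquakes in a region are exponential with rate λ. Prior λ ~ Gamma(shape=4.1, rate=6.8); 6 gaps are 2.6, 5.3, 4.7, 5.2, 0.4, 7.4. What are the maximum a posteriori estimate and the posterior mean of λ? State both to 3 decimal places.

Σ times = 25.6. Posterior: Gamma(shape = 4.1+6 = 10.1, rate = 6.8+25.6 = 32.4).
Mode = (α−1)/β = 9.1/32.4 = 0.281.
Mean = α/β = 10.1/32.4 = 0.312.

λ_MAP = 0.281, E[λ|data] = 0.312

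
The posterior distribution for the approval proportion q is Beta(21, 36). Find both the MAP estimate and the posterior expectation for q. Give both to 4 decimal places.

Mode = (21−1)/(21+36−2) = 20/55 = 0.3636.
Mean = 21/(21+36) = 21/57 = 0.3684.

q_MAP = 0.3636, E[q|data] = 0.3684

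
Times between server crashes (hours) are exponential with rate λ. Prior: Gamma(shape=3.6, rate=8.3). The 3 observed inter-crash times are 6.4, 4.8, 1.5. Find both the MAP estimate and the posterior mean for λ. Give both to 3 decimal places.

Σ times = 12.7. Posterior: Gamma(shape = 3.6+3 = 6.6, rate = 8.3+12.7 = 21.0).
Mode = (α−1)/β = 5.6/21.0 = 0.267.
Mean = α/β = 6.6/21.0 = 0.314.
The posterior is right-skewed, so the mean exceeds the mode.

MAP = 0.267; posterior mean = 0.314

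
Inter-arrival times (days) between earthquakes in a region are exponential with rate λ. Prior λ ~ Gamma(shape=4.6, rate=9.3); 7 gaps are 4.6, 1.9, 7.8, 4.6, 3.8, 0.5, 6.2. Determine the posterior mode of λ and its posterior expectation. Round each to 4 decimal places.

Σ times = 29.4. Posterior: Gamma(shape = 4.6+7 = 11.6, rate = 9.3+29.4 = 38.7).
Mode = (α−1)/β = 10.6/38.7 = 0.2739.
Mean = α/β = 11.6/38.7 = 0.2997.
The posterior is right-skewed, so the mean exceeds the mode.

λ_MAP = 0.2739, E[λ|data] = 0.2997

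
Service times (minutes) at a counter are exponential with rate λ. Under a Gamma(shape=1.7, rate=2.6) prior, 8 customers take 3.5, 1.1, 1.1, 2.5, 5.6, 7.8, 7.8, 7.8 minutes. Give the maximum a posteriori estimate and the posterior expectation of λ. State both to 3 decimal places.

Σ times = 37.2. Posterior: Gamma(shape = 1.7+8 = 9.7, rate = 2.6+37.2 = 39.8).
Mode = (α−1)/β = 8.7/39.8 = 0.219.
Mean = α/β = 9.7/39.8 = 0.244.
The mean is pulled above the mode by the posterior's right skew.

λ_MAP = 0.219, E[λ|data] = 0.244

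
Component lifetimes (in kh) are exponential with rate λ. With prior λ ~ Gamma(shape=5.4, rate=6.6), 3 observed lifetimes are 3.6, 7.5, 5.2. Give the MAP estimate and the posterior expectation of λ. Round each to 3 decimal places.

Σ times = 16.3. Posterior: Gamma(shape = 5.4+3 = 8.4, rate = 6.6+16.3 = 22.9).
Mode = (α−1)/β = 7.4/22.9 = 0.323.
Mean = α/β = 8.4/22.9 = 0.367.

λ_MAP = 0.323, E[λ|data] = 0.367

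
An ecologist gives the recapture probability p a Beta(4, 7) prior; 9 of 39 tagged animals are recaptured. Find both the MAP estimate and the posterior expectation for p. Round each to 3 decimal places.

Posterior: Beta(4+9, 7+30) = Beta(13, 37).
Mode = (13−1)/(13+37−2) = 12/48 = 0.250.
Mean = 13/(13+37) = 13/50 = 0.260.

MAP = 0.250, posterior mean = 0.260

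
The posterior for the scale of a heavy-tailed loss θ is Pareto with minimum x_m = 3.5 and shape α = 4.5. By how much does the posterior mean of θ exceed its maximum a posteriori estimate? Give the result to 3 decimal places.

1.000

The Pareto density is strictly decreasing on [x_m, ∞), so the mode is x_m = 3.500.
Mean = α·x_m/(α−1) = 4.5·3.5/3.5 = 4.500.
Difference = 4.500 − 3.500 = 1.000.
Right-skewed posterior ⇒ mode < mean.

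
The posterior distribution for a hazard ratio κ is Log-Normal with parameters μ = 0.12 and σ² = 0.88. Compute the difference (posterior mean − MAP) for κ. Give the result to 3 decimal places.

Mode = exp(μ − σ²) = exp(-0.76) = 0.468.
Mean = exp(μ + σ²/2) = exp(0.560) = 1.751.
Difference = 1.751 − 0.468 = 1.283.

1.283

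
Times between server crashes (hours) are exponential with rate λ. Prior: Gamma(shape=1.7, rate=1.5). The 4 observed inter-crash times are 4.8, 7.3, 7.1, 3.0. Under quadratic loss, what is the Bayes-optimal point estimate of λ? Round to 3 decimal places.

Σ times = 22.2. Posterior: Gamma(shape = 1.7+4 = 5.7, rate = 1.5+22.2 = 23.7).
Mode = (α−1)/β = 4.7/23.7 = 0.198.
Mean = α/β = 5.7/23.7 = 0.241.
Quadratic loss ⇒ the optimal estimator is the posterior mean.

0.241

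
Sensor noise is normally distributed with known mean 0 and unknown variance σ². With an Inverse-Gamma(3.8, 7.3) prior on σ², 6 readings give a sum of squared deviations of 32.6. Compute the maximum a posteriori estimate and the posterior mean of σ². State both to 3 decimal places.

MAP: 3.026. Posterior mean: 4.069.

Posterior: Inverse-Gamma(shape = 3.8+6/2 = 6.8, scale = 7.3+32.6/2 = 23.6).
Mode = β/(α+1) = 23.6/7.8 = 3.026.
Mean = β/(α−1) = 23.6/5.8 = 4.069.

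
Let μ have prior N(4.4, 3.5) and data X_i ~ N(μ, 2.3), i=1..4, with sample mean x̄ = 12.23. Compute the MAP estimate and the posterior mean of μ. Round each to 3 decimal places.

MAP: 11.125. Posterior mean: 11.125.

Posterior for μ is Normal. Precision-weighted mean: (1/3.5·4.4 + 4/2.3·12.23) / (1/3.5 + 4/2.3) = 11.125.
A Normal posterior is symmetric, so mode = mean.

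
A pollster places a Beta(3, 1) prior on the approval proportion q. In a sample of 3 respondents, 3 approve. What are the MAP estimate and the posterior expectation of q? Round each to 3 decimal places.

Posterior: Beta(3+3, 1+0) = Beta(6, 1).
Since β = 1 ≤ 1 and α > 1, the Beta density is monotone increasing on [0,1]; the mode is at 1.
Mean = 6/(6+1) = 0.857.
The mean is pulled below the mode by the posterior's left skew.

MAP = 1.000, posterior mean = 0.857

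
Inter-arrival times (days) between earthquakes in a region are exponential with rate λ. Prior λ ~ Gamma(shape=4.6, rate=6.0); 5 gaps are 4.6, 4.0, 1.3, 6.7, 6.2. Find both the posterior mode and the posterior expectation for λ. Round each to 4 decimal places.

Σ times = 22.8. Posterior: Gamma(shape = 4.6+5 = 9.6, rate = 6.0+22.8 = 28.8).
Mode = (α−1)/β = 8.6/28.8 = 0.2986.
Mean = α/β = 9.6/28.8 = 0.3333.
The mean is pulled above the mode by the posterior's right skew.

MAP: 0.2986. Posterior mean: 0.3333.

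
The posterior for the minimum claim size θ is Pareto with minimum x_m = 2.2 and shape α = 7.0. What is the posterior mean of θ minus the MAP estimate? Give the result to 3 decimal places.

0.367

The Pareto density is strictly decreasing on [x_m, ∞), so the mode is x_m = 2.200.
Mean = α·x_m/(α−1) = 7.0·2.2/6.0 = 2.567.
Difference = 2.567 − 2.200 = 0.367.
Right-skewed posterior ⇒ mode < mean.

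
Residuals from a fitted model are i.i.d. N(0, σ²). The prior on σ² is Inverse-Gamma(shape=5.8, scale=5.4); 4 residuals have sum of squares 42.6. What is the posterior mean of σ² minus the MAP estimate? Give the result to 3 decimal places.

Posterior: Inverse-Gamma(shape = 5.8+4/2 = 7.8, scale = 5.4+42.6/2 = 26.7).
Mode = β/(α+1) = 26.7/8.8 = 3.034.
Mean = β/(α−1) = 26.7/6.8 = 3.926.
Difference = 3.926 − 3.034 = 0.892.

0.892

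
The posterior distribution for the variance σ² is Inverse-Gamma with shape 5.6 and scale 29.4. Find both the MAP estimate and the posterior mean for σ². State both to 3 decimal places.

Mode = β/(α+1) = 29.4/6.6 = 4.455.
Mean = β/(α−1) = 29.4/4.6 = 6.391.

MAP estimate = 4.455, posterior mean = 6.391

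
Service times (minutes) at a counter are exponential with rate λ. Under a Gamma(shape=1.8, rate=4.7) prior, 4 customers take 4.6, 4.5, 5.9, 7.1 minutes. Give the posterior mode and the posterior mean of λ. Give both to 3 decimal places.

λ_MAP = 0.179, E[λ|data] = 0.216

Σ times = 22.1. Posterior: Gamma(shape = 1.8+4 = 5.8, rate = 4.7+22.1 = 26.8).
Mode = (α−1)/β = 4.8/26.8 = 0.179.
Mean = α/β = 5.8/26.8 = 0.216.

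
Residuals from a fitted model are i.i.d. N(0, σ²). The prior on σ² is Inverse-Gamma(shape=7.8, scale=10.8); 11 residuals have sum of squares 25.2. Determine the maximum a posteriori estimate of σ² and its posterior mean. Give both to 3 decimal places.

σ²_MAP = 1.636, E[σ²|data] = 1.902

Posterior: Inverse-Gamma(shape = 7.8+11/2 = 13.3, scale = 10.8+25.2/2 = 23.4).
Mode = β/(α+1) = 23.4/14.3 = 1.636.
Mean = β/(α−1) = 23.4/12.3 = 1.902.
The posterior is right-skewed, so the mean exceeds the mode.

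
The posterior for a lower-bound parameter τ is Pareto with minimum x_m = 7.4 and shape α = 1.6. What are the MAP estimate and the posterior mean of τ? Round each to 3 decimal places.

τ_MAP = 7.400, E[τ|data] = 19.733

The Pareto density is strictly decreasing on [x_m, ∞), so the mode is x_m = 7.400.
Mean = α·x_m/(α−1) = 1.6·7.4/0.6 = 19.733.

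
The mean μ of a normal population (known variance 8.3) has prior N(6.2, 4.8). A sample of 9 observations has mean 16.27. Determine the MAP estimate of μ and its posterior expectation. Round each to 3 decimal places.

MAP estimate = 14.647, posterior expectation = 14.647

Posterior for μ is Normal. Precision-weighted mean: (1/4.8·6.2 + 9/8.3·16.27) / (1/4.8 + 9/8.3) = 14.647.
A Normal posterior is symmetric, so mode = mean.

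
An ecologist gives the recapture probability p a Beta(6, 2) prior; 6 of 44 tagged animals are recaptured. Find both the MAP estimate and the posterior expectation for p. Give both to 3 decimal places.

Posterior: Beta(6+6, 2+38) = Beta(12, 40).
Mode = (12−1)/(12+40−2) = 11/50 = 0.220.
Mean = 12/(12+40) = 12/52 = 0.231.

MAP estimate = 0.220, posterior expectation = 0.231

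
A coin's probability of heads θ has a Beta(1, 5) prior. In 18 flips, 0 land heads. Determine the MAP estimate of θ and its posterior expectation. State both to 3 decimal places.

MAP estimate = 0.000, posterior expectation = 0.042

Posterior: Beta(1+0, 5+18) = Beta(1, 23).
Since α = 1 ≤ 1 and β > 1, the Beta density is monotone decreasing on [0,1]; the mode is at 0.
Mean = 1/(1+23) = 0.042.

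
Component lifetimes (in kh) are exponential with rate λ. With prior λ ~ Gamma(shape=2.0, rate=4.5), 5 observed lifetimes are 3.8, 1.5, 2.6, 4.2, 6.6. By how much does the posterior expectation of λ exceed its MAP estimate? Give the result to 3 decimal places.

Σ times = 18.7. Posterior: Gamma(shape = 2.0+5 = 7.0, rate = 4.5+18.7 = 23.2).
Mode = (α−1)/β = 6.0/23.2 = 0.259.
Mean = α/β = 7.0/23.2 = 0.302.
Difference = 0.302 − 0.259 = 0.043.
Mean > mode: the posterior has a right tail.

0.043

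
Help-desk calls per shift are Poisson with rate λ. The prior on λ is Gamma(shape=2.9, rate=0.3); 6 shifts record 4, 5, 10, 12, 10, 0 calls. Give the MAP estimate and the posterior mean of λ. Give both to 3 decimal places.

λ_MAP = 6.810, E[λ|data] = 6.968

Σ counts = 41. Posterior: Gamma(shape = 2.9+41 = 43.9, rate = 0.3+6 = 6.3).
Mode = (α−1)/β = 42.9/6.3 = 6.810.
Mean = α/β = 43.9/6.3 = 6.968.
Mean > mode: the posterior has a right tail.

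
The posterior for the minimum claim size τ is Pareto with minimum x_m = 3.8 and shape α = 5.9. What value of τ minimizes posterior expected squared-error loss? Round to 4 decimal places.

The Pareto density is strictly decreasing on [x_m, ∞), so the mode is x_m = 3.8000.
Mean = α·x_m/(α−1) = 5.9·3.8/4.9 = 4.5755.
Squared-error loss ⇒ the optimal estimator is the posterior mean.

4.5755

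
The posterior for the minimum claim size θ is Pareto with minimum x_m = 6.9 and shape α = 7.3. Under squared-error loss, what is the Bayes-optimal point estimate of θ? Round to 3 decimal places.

The Pareto density is strictly decreasing on [x_m, ∞), so the mode is x_m = 6.900.
Mean = α·x_m/(α−1) = 7.3·6.9/6.3 = 7.995.
Squared-error loss ⇒ the optimal estimator is the posterior mean.

7.995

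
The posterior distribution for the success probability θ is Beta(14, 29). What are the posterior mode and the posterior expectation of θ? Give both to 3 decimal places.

Mode = (14−1)/(14+29−2) = 13/41 = 0.317.
Mean = 14/(14+29) = 14/43 = 0.326.
Right-skewed posterior ⇒ mode < mean.

θ_MAP = 0.317, E[θ|data] = 0.326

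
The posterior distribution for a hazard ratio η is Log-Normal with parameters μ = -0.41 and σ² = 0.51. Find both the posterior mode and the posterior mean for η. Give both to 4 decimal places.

Mode = exp(μ − σ²) = exp(-0.92) = 0.3985.
Mean = exp(μ + σ²/2) = exp(-0.155) = 0.8564.

MAP = 0.3985, posterior mean = 0.8564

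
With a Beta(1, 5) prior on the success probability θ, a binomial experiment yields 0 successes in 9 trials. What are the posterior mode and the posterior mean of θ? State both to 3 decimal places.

MAP = 0.000; posterior mean = 0.067

Posterior: Beta(1+0, 5+9) = Beta(1, 14).
Since α = 1 ≤ 1 and β > 1, the Beta density is monotone decreasing on [0,1]; the mode is at 0.
Mean = 1/(1+14) = 0.067.
The mean is pulled above the mode by the posterior's right skew.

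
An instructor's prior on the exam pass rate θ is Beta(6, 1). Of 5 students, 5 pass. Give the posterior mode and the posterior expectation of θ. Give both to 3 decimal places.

Posterior: Beta(6+5, 1+0) = Beta(11, 1).
Since β = 1 ≤ 1 and α > 1, the Beta density is monotone increasing on [0,1]; the mode is at 1.
Mean = 11/(11+1) = 0.917.

MAP = 1.000, posterior mean = 0.917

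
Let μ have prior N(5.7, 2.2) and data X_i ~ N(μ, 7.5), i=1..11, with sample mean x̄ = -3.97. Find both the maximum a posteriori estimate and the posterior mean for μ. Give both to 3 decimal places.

μ_MAP = -1.682, E[μ|data] = -1.682

Posterior for μ is Normal. Precision-weighted mean: (1/2.2·5.7 + 11/7.5·-3.97) / (1/2.2 + 11/7.5) = -1.682.
A Normal posterior is symmetric, so mode = mean.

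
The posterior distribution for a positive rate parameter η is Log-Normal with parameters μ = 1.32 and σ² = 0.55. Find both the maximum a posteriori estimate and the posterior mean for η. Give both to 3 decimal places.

Mode = exp(μ − σ²) = exp(0.77) = 2.160.
Mean = exp(μ + σ²/2) = exp(1.595) = 4.928.
The mean is pulled above the mode by the posterior's right skew.

MAP: 2.160. Posterior mean: 4.928.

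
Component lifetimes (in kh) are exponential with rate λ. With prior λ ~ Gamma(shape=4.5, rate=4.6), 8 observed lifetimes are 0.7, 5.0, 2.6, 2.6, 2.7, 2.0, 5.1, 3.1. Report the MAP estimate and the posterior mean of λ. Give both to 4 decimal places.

λ_MAP = 0.4049, E[λ|data] = 0.4401

Σ times = 23.8. Posterior: Gamma(shape = 4.5+8 = 12.5, rate = 4.6+23.8 = 28.4).
Mode = (α−1)/β = 11.5/28.4 = 0.4049.
Mean = α/β = 12.5/28.4 = 0.4401.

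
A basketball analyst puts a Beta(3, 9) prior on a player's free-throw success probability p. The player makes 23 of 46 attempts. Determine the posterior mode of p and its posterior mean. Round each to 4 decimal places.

Posterior: Beta(3+23, 9+23) = Beta(26, 32).
Mode = (26−1)/(26+32−2) = 25/56 = 0.4464.
Mean = 26/(26+32) = 26/58 = 0.4483.
The posterior is right-skewed, so the mean exceeds the mode.

p_MAP = 0.4464, E[p|data] = 0.4483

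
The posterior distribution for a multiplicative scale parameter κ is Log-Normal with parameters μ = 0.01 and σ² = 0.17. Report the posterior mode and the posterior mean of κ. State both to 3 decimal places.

κ_MAP = 0.852, E[κ|data] = 1.100

Mode = exp(μ − σ²) = exp(-0.16) = 0.852.
Mean = exp(μ + σ²/2) = exp(0.095) = 1.100.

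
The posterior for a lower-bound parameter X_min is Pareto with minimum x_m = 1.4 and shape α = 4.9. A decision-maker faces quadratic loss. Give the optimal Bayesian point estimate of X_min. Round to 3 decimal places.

1.759

The Pareto density is strictly decreasing on [x_m, ∞), so the mode is x_m = 1.400.
Mean = α·x_m/(α−1) = 4.9·1.4/3.9 = 1.759.
Quadratic loss ⇒ the optimal estimator is the posterior mean.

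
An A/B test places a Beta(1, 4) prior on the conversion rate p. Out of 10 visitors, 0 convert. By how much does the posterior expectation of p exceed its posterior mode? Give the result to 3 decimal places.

Posterior: Beta(1+0, 4+10) = Beta(1, 14).
Since α = 1 ≤ 1 and β > 1, the Beta density is monotone decreasing on [0,1]; the mode is at 0.
Mean = 1/(1+14) = 0.067.
Difference = 0.067 − 0.000 = 0.067.
Mean > mode: the posterior has a right tail.

0.067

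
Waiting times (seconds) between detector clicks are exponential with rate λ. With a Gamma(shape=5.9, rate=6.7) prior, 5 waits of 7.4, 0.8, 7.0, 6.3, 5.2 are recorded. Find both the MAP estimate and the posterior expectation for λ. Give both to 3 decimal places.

MAP: 0.296. Posterior mean: 0.326.

Σ times = 26.7. Posterior: Gamma(shape = 5.9+5 = 10.9, rate = 6.7+26.7 = 33.4).
Mode = (α−1)/β = 9.9/33.4 = 0.296.
Mean = α/β = 10.9/33.4 = 0.326.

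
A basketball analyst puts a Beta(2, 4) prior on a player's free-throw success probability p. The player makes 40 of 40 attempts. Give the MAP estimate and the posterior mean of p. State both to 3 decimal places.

Posterior: Beta(2+40, 4+0) = Beta(42, 4).
Mode = (42−1)/(42+4−2) = 41/44 = 0.932.
Mean = 42/(42+4) = 42/46 = 0.913.

MAP = 0.932, posterior mean = 0.913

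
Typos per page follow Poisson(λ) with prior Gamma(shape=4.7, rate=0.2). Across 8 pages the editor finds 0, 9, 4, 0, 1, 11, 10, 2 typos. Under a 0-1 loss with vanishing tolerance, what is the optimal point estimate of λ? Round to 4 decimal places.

Σ counts = 37. Posterior: Gamma(shape = 4.7+37 = 41.7, rate = 0.2+8 = 8.2).
Mode = (α−1)/β = 40.7/8.2 = 4.9634.
Mean = α/β = 41.7/8.2 = 5.0854.
This is the posterior mode — the MAP estimate.

4.9634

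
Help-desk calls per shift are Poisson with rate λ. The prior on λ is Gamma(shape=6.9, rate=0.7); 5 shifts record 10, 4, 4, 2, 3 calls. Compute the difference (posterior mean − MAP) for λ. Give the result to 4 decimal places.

0.1754

Σ counts = 23. Posterior: Gamma(shape = 6.9+23 = 29.9, rate = 0.7+5 = 5.7).
Mode = (α−1)/β = 28.9/5.7 = 5.0702.
Mean = α/β = 29.9/5.7 = 5.2456.
Difference = 5.2456 − 5.0702 = 0.1754.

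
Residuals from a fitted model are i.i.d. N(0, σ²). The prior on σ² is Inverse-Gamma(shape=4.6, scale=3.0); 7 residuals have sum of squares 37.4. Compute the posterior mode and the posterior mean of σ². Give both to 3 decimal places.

Posterior: Inverse-Gamma(shape = 4.6+7/2 = 8.1, scale = 3.0+37.4/2 = 21.7).
Mode = β/(α+1) = 21.7/9.1 = 2.385.
Mean = β/(α−1) = 21.7/7.1 = 3.056.
The mean is pulled above the mode by the posterior's right skew.

MAP: 2.385. Posterior mean: 3.056.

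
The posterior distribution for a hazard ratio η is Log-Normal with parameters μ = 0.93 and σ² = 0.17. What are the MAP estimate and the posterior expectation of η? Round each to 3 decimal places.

Mode = exp(μ − σ²) = exp(0.76) = 2.138.
Mean = exp(μ + σ²/2) = exp(1.015) = 2.759.
Mean > mode: the posterior has a right tail.

MAP estimate = 2.138, posterior expectation = 2.759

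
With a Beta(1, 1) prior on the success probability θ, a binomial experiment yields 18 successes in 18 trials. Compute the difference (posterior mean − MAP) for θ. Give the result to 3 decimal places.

Posterior: Beta(1+18, 1+0) = Beta(19, 1).
Since β = 1 ≤ 1 and α > 1, the Beta density is monotone increasing on [0,1]; the mode is at 1.
Mean = 19/(19+1) = 0.950.
Difference = 0.950 − 1.000 = -0.050.

-0.050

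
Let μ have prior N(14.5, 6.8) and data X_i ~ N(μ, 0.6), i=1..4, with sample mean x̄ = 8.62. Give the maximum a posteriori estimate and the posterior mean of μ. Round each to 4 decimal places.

Posterior for μ is Normal. Precision-weighted mean: (1/6.8·14.5 + 4/0.6·8.62) / (1/6.8 + 4/0.6) = 8.7469.
A Normal posterior is symmetric, so mode = mean.

maximum a posteriori estimate = 8.7469, posterior mean = 8.7469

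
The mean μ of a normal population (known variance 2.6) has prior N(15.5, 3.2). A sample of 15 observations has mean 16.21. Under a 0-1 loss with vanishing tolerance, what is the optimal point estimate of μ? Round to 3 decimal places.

16.174

Posterior for μ is Normal. Precision-weighted mean: (1/3.2·15.5 + 15/2.6·16.21) / (1/3.2 + 15/2.6) = 16.174.
A Normal posterior is symmetric, so mode = mean.
This is the posterior mode — the MAP estimate.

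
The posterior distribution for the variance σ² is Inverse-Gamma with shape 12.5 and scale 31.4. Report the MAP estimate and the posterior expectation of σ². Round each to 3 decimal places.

Mode = β/(α+1) = 31.4/13.5 = 2.326.
Mean = β/(α−1) = 31.4/11.5 = 2.730.

σ²_MAP = 2.326, E[σ²|data] = 2.730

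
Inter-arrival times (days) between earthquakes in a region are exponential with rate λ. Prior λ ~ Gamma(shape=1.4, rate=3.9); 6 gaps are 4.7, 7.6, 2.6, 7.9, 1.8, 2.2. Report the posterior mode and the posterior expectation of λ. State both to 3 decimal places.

Σ times = 26.8. Posterior: Gamma(shape = 1.4+6 = 7.4, rate = 3.9+26.8 = 30.7).
Mode = (α−1)/β = 6.4/30.7 = 0.208.
Mean = α/β = 7.4/30.7 = 0.241.
The posterior is right-skewed, so the mean exceeds the mode.

posterior mode = 0.208, posterior expectation = 0.241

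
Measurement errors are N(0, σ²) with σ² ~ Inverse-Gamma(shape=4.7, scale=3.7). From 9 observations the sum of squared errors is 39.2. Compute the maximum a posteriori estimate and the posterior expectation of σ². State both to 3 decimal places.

MAP = 2.284; posterior mean = 2.841

Posterior: Inverse-Gamma(shape = 4.7+9/2 = 9.2, scale = 3.7+39.2/2 = 23.3).
Mode = β/(α+1) = 23.3/10.2 = 2.284.
Mean = β/(α−1) = 23.3/8.2 = 2.841.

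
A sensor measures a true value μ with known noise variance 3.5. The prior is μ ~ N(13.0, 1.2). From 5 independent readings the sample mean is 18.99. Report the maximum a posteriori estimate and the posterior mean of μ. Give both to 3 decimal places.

Posterior for μ is Normal. Precision-weighted mean: (1/1.2·13.0 + 5/3.5·18.99) / (1/1.2 + 5/3.5) = 16.783.
A Normal posterior is symmetric, so mode = mean.

MAP: 16.783. Posterior mean: 16.783.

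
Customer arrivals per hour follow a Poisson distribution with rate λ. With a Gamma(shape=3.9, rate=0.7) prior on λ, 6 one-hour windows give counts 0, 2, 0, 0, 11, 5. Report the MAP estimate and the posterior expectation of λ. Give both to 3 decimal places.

λ_MAP = 3.119, E[λ|data] = 3.269

Σ counts = 18. Posterior: Gamma(shape = 3.9+18 = 21.9, rate = 0.7+6 = 6.7).
Mode = (α−1)/β = 20.9/6.7 = 3.119.
Mean = α/β = 21.9/6.7 = 3.269.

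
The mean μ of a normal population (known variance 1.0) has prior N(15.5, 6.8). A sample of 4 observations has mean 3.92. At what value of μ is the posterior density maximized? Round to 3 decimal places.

Posterior for μ is Normal. Precision-weighted mean: (1/6.8·15.5 + 4/1.0·3.92) / (1/6.8 + 4/1.0) = 4.331.
A Normal posterior is symmetric, so mode = mean.
This is the posterior mode — the MAP estimate.

4.331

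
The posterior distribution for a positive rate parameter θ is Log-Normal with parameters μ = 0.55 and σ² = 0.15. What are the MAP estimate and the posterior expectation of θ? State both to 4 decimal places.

Mode = exp(μ − σ²) = exp(0.40) = 1.4918.
Mean = exp(μ + σ²/2) = exp(0.625) = 1.8682.

θ_MAP = 1.4918, E[θ|data] = 1.8682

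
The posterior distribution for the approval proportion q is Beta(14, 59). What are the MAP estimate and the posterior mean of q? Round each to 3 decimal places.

Mode = (14−1)/(14+59−2) = 13/71 = 0.183.
Mean = 14/(14+59) = 14/73 = 0.192.

MAP: 0.183. Posterior mean: 0.192.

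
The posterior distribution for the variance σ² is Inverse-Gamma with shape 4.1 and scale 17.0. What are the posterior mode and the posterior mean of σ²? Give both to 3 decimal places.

posterior mode = 3.333, posterior mean = 5.484

Mode = β/(α+1) = 17.0/5.1 = 3.333.
Mean = β/(α−1) = 17.0/3.1 = 5.484.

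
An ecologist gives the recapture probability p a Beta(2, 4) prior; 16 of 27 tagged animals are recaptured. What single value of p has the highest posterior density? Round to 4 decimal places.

Posterior: Beta(2+16, 4+11) = Beta(18, 15).
Mode = (18−1)/(18+15−2) = 17/31 = 0.5484.
Mean = 18/(18+15) = 18/33 = 0.5455.
This is the posterior mode — the MAP estimate.

0.5484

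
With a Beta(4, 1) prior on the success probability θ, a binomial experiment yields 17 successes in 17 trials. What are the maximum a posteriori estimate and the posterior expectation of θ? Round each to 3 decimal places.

Posterior: Beta(4+17, 1+0) = Beta(21, 1).
Since β = 1 ≤ 1 and α > 1, the Beta density is monotone increasing on [0,1]; the mode is at 1.
Mean = 21/(21+1) = 0.955.

MAP = 1.000; posterior mean = 0.955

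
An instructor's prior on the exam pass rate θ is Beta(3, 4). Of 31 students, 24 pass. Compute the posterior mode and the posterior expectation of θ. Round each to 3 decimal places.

MAP: 0.722. Posterior mean: 0.711.

Posterior: Beta(3+24, 4+7) = Beta(27, 11).
Mode = (27−1)/(27+11−2) = 26/36 = 0.722.
Mean = 27/(27+11) = 27/38 = 0.711.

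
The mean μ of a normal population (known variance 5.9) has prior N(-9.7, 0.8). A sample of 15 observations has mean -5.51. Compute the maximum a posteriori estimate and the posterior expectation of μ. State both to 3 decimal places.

MAP: -6.891. Posterior mean: -6.891.

Posterior for μ is Normal. Precision-weighted mean: (1/0.8·-9.7 + 15/5.9·-5.51) / (1/0.8 + 15/5.9) = -6.891.
A Normal posterior is symmetric, so mode = mean.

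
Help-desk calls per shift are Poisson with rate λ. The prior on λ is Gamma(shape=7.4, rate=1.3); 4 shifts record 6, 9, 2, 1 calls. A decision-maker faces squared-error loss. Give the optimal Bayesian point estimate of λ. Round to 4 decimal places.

Σ counts = 18. Posterior: Gamma(shape = 7.4+18 = 25.4, rate = 1.3+4 = 5.3).
Mode = (α−1)/β = 24.4/5.3 = 4.6038.
Mean = α/β = 25.4/5.3 = 4.7925.
Squared-error loss ⇒ the optimal estimator is the posterior mean.

4.7925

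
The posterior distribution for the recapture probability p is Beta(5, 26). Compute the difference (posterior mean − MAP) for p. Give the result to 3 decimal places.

Mode = (5−1)/(5+26−2) = 4/29 = 0.138.
Mean = 5/(5+26) = 5/31 = 0.161.
Difference = 0.161 − 0.138 = 0.023.
The mean is pulled above the mode by the posterior's right skew.

0.023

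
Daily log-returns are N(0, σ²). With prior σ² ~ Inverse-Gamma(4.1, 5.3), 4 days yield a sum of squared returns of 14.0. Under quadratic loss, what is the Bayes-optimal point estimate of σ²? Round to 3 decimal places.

Posterior: Inverse-Gamma(shape = 4.1+4/2 = 6.1, scale = 5.3+14.0/2 = 12.3).
Mode = β/(α+1) = 12.3/7.1 = 1.732.
Mean = β/(α−1) = 12.3/5.1 = 2.412.
Quadratic loss ⇒ the optimal estimator is the posterior mean.

2.412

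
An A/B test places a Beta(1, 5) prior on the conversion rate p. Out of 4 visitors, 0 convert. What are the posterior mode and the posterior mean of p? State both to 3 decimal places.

MAP: 0.000. Posterior mean: 0.100.

Posterior: Beta(1+0, 5+4) = Beta(1, 9).
Since α = 1 ≤ 1 and β > 1, the Beta density is monotone decreasing on [0,1]; the mode is at 0.
Mean = 1/(1+9) = 0.100.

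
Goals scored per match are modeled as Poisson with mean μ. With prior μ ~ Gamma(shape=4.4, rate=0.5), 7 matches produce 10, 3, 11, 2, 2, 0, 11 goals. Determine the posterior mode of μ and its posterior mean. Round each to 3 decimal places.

Σ counts = 39. Posterior: Gamma(shape = 4.4+39 = 43.4, rate = 0.5+7 = 7.5).
Mode = (α−1)/β = 42.4/7.5 = 5.653.
Mean = α/β = 43.4/7.5 = 5.787.
Mean > mode: the posterior has a right tail.

MAP = 5.653; posterior mean = 5.787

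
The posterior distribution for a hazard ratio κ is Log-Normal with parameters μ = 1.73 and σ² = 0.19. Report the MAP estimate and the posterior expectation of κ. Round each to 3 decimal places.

MAP = 4.665, posterior mean = 6.203

Mode = exp(μ − σ²) = exp(1.54) = 4.665.
Mean = exp(μ + σ²/2) = exp(1.825) = 6.203.
The mean is pulled above the mode by the posterior's right skew.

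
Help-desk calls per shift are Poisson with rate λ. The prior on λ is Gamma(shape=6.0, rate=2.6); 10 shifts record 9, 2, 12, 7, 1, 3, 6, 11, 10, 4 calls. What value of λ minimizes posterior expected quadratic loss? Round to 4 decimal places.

5.6349

Σ counts = 65. Posterior: Gamma(shape = 6.0+65 = 71.0, rate = 2.6+10 = 12.6).
Mode = (α−1)/β = 70.0/12.6 = 5.5556.
Mean = α/β = 71.0/12.6 = 5.6349.
Quadratic loss ⇒ the optimal estimator is the posterior mean.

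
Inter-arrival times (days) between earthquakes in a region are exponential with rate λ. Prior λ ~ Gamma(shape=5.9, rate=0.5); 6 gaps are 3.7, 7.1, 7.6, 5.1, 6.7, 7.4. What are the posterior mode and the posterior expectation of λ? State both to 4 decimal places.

MAP = 0.2861; posterior mean = 0.3123

Σ times = 37.6. Posterior: Gamma(shape = 5.9+6 = 11.9, rate = 0.5+37.6 = 38.1).
Mode = (α−1)/β = 10.9/38.1 = 0.2861.
Mean = α/β = 11.9/38.1 = 0.3123.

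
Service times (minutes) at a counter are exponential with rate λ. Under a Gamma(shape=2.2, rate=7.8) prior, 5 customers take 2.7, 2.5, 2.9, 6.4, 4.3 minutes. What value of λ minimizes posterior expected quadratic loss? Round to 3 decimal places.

Σ times = 18.8. Posterior: Gamma(shape = 2.2+5 = 7.2, rate = 7.8+18.8 = 26.6).
Mode = (α−1)/β = 6.2/26.6 = 0.233.
Mean = α/β = 7.2/26.6 = 0.271.
Quadratic loss ⇒ the optimal estimator is the posterior mean.

0.271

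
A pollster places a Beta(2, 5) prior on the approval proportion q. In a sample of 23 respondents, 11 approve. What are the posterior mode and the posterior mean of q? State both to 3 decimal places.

Posterior: Beta(2+11, 5+12) = Beta(13, 17).
Mode = (13−1)/(13+17−2) = 12/28 = 0.429.
Mean = 13/(13+17) = 13/30 = 0.433.

q_MAP = 0.429, E[q|data] = 0.433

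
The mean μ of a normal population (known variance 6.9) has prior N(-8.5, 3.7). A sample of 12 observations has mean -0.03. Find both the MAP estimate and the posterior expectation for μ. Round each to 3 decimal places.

MAP = -1.169, posterior mean = -1.169

Posterior for μ is Normal. Precision-weighted mean: (1/3.7·-8.5 + 12/6.9·-0.03) / (1/3.7 + 12/6.9) = -1.169.
A Normal posterior is symmetric, so mode = mean.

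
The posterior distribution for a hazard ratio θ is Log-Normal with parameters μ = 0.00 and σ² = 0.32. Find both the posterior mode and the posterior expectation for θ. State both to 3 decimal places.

Mode = exp(μ − σ²) = exp(-0.32) = 0.726.
Mean = exp(μ + σ²/2) = exp(0.160) = 1.174.

θ_MAP = 0.726, E[θ|data] = 1.174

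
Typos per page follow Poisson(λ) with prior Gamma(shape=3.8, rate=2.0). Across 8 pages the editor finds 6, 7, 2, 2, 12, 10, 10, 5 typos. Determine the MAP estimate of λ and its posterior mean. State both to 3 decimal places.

Σ counts = 54. Posterior: Gamma(shape = 3.8+54 = 57.8, rate = 2.0+8 = 10.0).
Mode = (α−1)/β = 56.8/10.0 = 5.680.
Mean = α/β = 57.8/10.0 = 5.780.
The posterior is right-skewed, so the mean exceeds the mode.

λ_MAP = 5.680, E[λ|data] = 5.780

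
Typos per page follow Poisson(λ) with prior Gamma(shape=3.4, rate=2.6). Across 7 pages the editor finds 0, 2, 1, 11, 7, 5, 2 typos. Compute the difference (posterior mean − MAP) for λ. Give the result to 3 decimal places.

Σ counts = 28. Posterior: Gamma(shape = 3.4+28 = 31.4, rate = 2.6+7 = 9.6).
Mode = (α−1)/β = 30.4/9.6 = 3.167.
Mean = α/β = 31.4/9.6 = 3.271.
Difference = 3.271 − 3.167 = 0.104.

0.104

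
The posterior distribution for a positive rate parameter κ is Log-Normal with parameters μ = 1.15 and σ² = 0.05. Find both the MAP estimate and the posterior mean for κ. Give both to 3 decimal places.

MAP = 3.004; posterior mean = 3.238

Mode = exp(μ − σ²) = exp(1.10) = 3.004.
Mean = exp(μ + σ²/2) = exp(1.175) = 3.238.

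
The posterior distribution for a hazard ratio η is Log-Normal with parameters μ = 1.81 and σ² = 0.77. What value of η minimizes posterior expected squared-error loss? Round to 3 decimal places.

8.980

Mode = exp(μ − σ²) = exp(1.04) = 2.829.
Mean = exp(μ + σ²/2) = exp(2.195) = 8.980.
Squared-error loss ⇒ the optimal estimator is the posterior mean.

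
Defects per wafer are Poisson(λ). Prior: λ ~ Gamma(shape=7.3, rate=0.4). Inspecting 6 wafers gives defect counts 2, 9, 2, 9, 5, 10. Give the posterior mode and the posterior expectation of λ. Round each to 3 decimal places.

Σ counts = 37. Posterior: Gamma(shape = 7.3+37 = 44.3, rate = 0.4+6 = 6.4).
Mode = (α−1)/β = 43.3/6.4 = 6.766.
Mean = α/β = 44.3/6.4 = 6.922.

MAP = 6.766, posterior mean = 6.922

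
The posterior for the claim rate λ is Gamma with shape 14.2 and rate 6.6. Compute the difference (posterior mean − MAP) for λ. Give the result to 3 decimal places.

Mode = (α−1)/β = 13.2/6.6 = 2.000.
Mean = α/β = 14.2/6.6 = 2.152.
Difference = 2.152 − 2.000 = 0.152.

0.152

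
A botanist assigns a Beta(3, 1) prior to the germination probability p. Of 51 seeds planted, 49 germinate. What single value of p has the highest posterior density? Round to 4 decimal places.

0.9623

Posterior: Beta(3+49, 1+2) = Beta(52, 3).
Mode = (52−1)/(52+3−2) = 51/53 = 0.9623.
Mean = 52/(52+3) = 52/55 = 0.9455.
This is the posterior mode — the MAP estimate.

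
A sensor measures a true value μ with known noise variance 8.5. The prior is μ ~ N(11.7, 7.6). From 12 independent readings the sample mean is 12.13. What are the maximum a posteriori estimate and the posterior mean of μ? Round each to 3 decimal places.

Posterior for μ is Normal. Precision-weighted mean: (1/7.6·11.7 + 12/8.5·12.13) / (1/7.6 + 12/8.5) = 12.093.
A Normal posterior is symmetric, so mode = mean.

MAP = 12.093, posterior mean = 12.093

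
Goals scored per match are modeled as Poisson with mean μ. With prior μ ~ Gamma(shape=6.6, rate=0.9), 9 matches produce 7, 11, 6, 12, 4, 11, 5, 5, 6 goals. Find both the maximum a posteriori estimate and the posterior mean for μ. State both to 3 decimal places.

MAP = 7.333, posterior mean = 7.434

Σ counts = 67. Posterior: Gamma(shape = 6.6+67 = 73.6, rate = 0.9+9 = 9.9).
Mode = (α−1)/β = 72.6/9.9 = 7.333.
Mean = α/β = 73.6/9.9 = 7.434.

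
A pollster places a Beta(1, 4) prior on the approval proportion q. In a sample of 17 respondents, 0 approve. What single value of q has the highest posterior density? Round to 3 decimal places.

0.000

Posterior: Beta(1+0, 4+17) = Beta(1, 21).
Since α = 1 ≤ 1 and β > 1, the Beta density is monotone decreasing on [0,1]; the mode is at 0.
Mean = 1/(1+21) = 0.045.
This is the posterior mode — the MAP estimate.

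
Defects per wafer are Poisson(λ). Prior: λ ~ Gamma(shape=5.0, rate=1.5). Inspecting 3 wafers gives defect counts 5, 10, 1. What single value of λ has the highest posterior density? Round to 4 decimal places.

4.4444

Σ counts = 16. Posterior: Gamma(shape = 5.0+16 = 21.0, rate = 1.5+3 = 4.5).
Mode = (α−1)/β = 20.0/4.5 = 4.4444.
Mean = α/β = 21.0/4.5 = 4.6667.
This is the posterior mode — the MAP estimate.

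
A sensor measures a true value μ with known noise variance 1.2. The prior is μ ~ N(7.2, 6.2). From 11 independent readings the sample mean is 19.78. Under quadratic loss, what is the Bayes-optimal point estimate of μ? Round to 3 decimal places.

19.562

Posterior for μ is Normal. Precision-weighted mean: (1/6.2·7.2 + 11/1.2·19.78) / (1/6.2 + 11/1.2) = 19.562.
A Normal posterior is symmetric, so mode = mean.
Quadratic loss ⇒ the optimal estimator is the posterior mean.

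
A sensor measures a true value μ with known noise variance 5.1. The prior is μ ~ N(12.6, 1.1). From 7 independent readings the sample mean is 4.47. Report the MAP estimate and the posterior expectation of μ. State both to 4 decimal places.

MAP estimate = 7.7093, posterior expectation = 7.7093

Posterior for μ is Normal. Precision-weighted mean: (1/1.1·12.6 + 7/5.1·4.47) / (1/1.1 + 7/5.1) = 7.7093.
A Normal posterior is symmetric, so mode = mean.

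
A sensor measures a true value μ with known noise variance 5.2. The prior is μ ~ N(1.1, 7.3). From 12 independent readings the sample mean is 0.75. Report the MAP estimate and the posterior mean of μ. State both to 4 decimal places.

MAP: 0.7696. Posterior mean: 0.7696.

Posterior for μ is Normal. Precision-weighted mean: (1/7.3·1.1 + 12/5.2·0.75) / (1/7.3 + 12/5.2) = 0.7696.
A Normal posterior is symmetric, so mode = mean.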